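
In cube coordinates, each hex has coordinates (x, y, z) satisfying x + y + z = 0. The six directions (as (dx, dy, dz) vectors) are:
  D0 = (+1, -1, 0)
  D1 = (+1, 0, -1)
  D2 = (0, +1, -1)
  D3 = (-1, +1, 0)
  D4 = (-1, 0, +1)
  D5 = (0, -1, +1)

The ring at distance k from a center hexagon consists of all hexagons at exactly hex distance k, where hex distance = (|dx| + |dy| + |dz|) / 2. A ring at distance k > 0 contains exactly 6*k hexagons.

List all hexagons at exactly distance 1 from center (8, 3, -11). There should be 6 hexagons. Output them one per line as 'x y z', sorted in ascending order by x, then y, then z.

Answer: 7 3 -10
7 4 -11
8 2 -10
8 4 -12
9 2 -11
9 3 -12

Derivation:
Walk ring at distance 1 from (8, 3, -11):
Start at center + D4*1 = (7, 3, -10)
  hex 0: (7, 3, -10)
  hex 1: (8, 2, -10)
  hex 2: (9, 2, -11)
  hex 3: (9, 3, -12)
  hex 4: (8, 4, -12)
  hex 5: (7, 4, -11)
Sorted: 6 hexes.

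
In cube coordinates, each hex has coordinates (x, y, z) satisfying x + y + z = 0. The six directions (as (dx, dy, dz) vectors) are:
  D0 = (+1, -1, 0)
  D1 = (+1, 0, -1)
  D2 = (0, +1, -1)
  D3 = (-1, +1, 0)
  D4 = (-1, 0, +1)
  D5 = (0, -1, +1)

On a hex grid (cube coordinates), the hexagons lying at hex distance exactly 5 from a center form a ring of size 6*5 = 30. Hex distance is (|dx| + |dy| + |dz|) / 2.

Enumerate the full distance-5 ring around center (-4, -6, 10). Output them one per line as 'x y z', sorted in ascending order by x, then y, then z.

Answer: -9 -6 15
-9 -5 14
-9 -4 13
-9 -3 12
-9 -2 11
-9 -1 10
-8 -7 15
-8 -1 9
-7 -8 15
-7 -1 8
-6 -9 15
-6 -1 7
-5 -10 15
-5 -1 6
-4 -11 15
-4 -1 5
-3 -11 14
-3 -2 5
-2 -11 13
-2 -3 5
-1 -11 12
-1 -4 5
0 -11 11
0 -5 5
1 -11 10
1 -10 9
1 -9 8
1 -8 7
1 -7 6
1 -6 5

Derivation:
Walk ring at distance 5 from (-4, -6, 10):
Start at center + D4*5 = (-9, -6, 15)
  hex 0: (-9, -6, 15)
  hex 1: (-8, -7, 15)
  hex 2: (-7, -8, 15)
  hex 3: (-6, -9, 15)
  hex 4: (-5, -10, 15)
  hex 5: (-4, -11, 15)
  hex 6: (-3, -11, 14)
  hex 7: (-2, -11, 13)
  hex 8: (-1, -11, 12)
  hex 9: (0, -11, 11)
  hex 10: (1, -11, 10)
  hex 11: (1, -10, 9)
  hex 12: (1, -9, 8)
  hex 13: (1, -8, 7)
  hex 14: (1, -7, 6)
  hex 15: (1, -6, 5)
  hex 16: (0, -5, 5)
  hex 17: (-1, -4, 5)
  hex 18: (-2, -3, 5)
  hex 19: (-3, -2, 5)
  hex 20: (-4, -1, 5)
  hex 21: (-5, -1, 6)
  hex 22: (-6, -1, 7)
  hex 23: (-7, -1, 8)
  hex 24: (-8, -1, 9)
  hex 25: (-9, -1, 10)
  hex 26: (-9, -2, 11)
  hex 27: (-9, -3, 12)
  hex 28: (-9, -4, 13)
  hex 29: (-9, -5, 14)
Sorted: 30 hexes.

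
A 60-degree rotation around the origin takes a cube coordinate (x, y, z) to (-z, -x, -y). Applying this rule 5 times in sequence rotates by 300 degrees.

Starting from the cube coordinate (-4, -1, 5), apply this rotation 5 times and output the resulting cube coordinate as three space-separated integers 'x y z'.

Start: (-4, -1, 5)
Step 1: (-4, -1, 5) -> (-(5), -(-4), -(-1)) = (-5, 4, 1)
Step 2: (-5, 4, 1) -> (-(1), -(-5), -(4)) = (-1, 5, -4)
Step 3: (-1, 5, -4) -> (-(-4), -(-1), -(5)) = (4, 1, -5)
Step 4: (4, 1, -5) -> (-(-5), -(4), -(1)) = (5, -4, -1)
Step 5: (5, -4, -1) -> (-(-1), -(5), -(-4)) = (1, -5, 4)

Answer: 1 -5 4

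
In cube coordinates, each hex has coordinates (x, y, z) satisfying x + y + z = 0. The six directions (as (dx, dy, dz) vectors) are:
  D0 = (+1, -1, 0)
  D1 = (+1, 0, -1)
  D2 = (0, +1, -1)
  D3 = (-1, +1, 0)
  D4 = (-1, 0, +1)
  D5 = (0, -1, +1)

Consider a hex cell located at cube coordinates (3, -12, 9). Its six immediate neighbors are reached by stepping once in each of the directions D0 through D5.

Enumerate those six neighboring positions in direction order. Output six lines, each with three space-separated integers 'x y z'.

Answer: 4 -13 9
4 -12 8
3 -11 8
2 -11 9
2 -12 10
3 -13 10

Derivation:
Center: (3, -12, 9). Add each direction:
  D0: (3, -12, 9) + (1, -1, 0) = (4, -13, 9)
  D1: (3, -12, 9) + (1, 0, -1) = (4, -12, 8)
  D2: (3, -12, 9) + (0, 1, -1) = (3, -11, 8)
  D3: (3, -12, 9) + (-1, 1, 0) = (2, -11, 9)
  D4: (3, -12, 9) + (-1, 0, 1) = (2, -12, 10)
  D5: (3, -12, 9) + (0, -1, 1) = (3, -13, 10)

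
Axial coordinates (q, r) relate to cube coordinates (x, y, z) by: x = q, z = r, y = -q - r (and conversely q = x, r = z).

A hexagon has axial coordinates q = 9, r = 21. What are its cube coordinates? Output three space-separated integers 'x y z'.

x = q = 9
z = r = 21
y = -x - z = -(9) - (21) = -30

Answer: 9 -30 21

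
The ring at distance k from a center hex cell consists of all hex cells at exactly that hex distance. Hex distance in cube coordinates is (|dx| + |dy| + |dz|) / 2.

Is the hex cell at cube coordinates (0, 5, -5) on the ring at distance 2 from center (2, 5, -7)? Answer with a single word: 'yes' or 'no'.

|px - cx| = |0 - 2| = 2
|py - cy| = |5 - 5| = 0
|pz - cz| = |-5 - (-7)| = 2
distance = (2+0+2)/2 = 4/2 = 2
radius = 2; distance == radius -> yes

Answer: yes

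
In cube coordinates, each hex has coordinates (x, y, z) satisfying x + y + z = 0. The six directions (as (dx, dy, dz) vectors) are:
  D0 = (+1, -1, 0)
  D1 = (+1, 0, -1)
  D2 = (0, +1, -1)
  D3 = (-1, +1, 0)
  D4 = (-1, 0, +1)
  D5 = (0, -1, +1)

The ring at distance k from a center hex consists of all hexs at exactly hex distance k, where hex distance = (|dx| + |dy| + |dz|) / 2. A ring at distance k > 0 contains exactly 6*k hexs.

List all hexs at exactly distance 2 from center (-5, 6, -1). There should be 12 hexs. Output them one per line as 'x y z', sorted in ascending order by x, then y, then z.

Answer: -7 6 1
-7 7 0
-7 8 -1
-6 5 1
-6 8 -2
-5 4 1
-5 8 -3
-4 4 0
-4 7 -3
-3 4 -1
-3 5 -2
-3 6 -3

Derivation:
Walk ring at distance 2 from (-5, 6, -1):
Start at center + D4*2 = (-7, 6, 1)
  hex 0: (-7, 6, 1)
  hex 1: (-6, 5, 1)
  hex 2: (-5, 4, 1)
  hex 3: (-4, 4, 0)
  hex 4: (-3, 4, -1)
  hex 5: (-3, 5, -2)
  hex 6: (-3, 6, -3)
  hex 7: (-4, 7, -3)
  hex 8: (-5, 8, -3)
  hex 9: (-6, 8, -2)
  hex 10: (-7, 8, -1)
  hex 11: (-7, 7, 0)
Sorted: 12 hexes.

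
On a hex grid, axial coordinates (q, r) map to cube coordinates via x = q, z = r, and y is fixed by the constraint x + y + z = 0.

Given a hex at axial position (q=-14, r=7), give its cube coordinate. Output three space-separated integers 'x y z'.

Answer: -14 7 7

Derivation:
x = q = -14
z = r = 7
y = -x - z = -(-14) - (7) = 7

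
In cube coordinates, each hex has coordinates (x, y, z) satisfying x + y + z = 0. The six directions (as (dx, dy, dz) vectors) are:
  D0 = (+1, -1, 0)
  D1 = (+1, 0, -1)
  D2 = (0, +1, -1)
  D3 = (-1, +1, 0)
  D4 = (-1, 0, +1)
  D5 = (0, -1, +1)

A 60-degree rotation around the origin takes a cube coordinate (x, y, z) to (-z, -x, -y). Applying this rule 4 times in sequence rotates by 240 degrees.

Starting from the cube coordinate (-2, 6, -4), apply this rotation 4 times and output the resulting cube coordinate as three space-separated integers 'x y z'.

Start: (-2, 6, -4)
Step 1: (-2, 6, -4) -> (-(-4), -(-2), -(6)) = (4, 2, -6)
Step 2: (4, 2, -6) -> (-(-6), -(4), -(2)) = (6, -4, -2)
Step 3: (6, -4, -2) -> (-(-2), -(6), -(-4)) = (2, -6, 4)
Step 4: (2, -6, 4) -> (-(4), -(2), -(-6)) = (-4, -2, 6)

Answer: -4 -2 6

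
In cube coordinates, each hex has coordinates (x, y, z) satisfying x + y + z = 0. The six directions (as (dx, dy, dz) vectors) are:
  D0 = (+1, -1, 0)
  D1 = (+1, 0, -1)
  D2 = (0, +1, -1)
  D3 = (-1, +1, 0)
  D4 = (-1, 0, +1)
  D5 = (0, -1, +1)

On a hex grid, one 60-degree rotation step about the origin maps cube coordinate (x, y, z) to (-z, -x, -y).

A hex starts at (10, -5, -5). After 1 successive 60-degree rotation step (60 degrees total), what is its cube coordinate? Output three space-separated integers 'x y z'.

Answer: 5 -10 5

Derivation:
Start: (10, -5, -5)
Step 1: (10, -5, -5) -> (-(-5), -(10), -(-5)) = (5, -10, 5)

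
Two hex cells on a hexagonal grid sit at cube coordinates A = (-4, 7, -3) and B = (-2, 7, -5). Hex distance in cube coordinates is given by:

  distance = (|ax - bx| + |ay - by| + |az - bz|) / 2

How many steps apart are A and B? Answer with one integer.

Answer: 2

Derivation:
|ax - bx| = |-4 - (-2)| = 2
|ay - by| = |7 - 7| = 0
|az - bz| = |-3 - (-5)| = 2
distance = (2 + 0 + 2) / 2 = 4 / 2 = 2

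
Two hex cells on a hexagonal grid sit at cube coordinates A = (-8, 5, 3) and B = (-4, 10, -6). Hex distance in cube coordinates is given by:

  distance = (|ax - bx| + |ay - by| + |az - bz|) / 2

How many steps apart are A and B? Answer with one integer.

|ax - bx| = |-8 - (-4)| = 4
|ay - by| = |5 - 10| = 5
|az - bz| = |3 - (-6)| = 9
distance = (4 + 5 + 9) / 2 = 18 / 2 = 9

Answer: 9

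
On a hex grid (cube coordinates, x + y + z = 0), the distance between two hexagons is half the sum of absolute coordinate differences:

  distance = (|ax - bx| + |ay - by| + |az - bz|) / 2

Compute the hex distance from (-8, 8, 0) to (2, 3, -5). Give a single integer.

|ax - bx| = |-8 - 2| = 10
|ay - by| = |8 - 3| = 5
|az - bz| = |0 - (-5)| = 5
distance = (10 + 5 + 5) / 2 = 20 / 2 = 10

Answer: 10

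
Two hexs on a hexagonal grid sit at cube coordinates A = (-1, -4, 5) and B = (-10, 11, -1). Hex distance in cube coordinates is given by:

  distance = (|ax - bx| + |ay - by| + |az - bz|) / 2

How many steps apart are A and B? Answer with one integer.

|ax - bx| = |-1 - (-10)| = 9
|ay - by| = |-4 - 11| = 15
|az - bz| = |5 - (-1)| = 6
distance = (9 + 15 + 6) / 2 = 30 / 2 = 15

Answer: 15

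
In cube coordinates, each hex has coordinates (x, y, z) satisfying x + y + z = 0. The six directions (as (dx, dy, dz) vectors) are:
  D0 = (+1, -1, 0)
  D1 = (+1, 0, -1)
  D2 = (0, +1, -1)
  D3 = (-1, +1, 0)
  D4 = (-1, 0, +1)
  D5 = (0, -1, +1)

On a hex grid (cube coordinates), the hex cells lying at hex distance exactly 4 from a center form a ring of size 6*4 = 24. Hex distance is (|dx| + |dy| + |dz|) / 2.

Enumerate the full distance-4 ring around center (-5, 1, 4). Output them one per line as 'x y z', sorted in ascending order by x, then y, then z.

Answer: -9 1 8
-9 2 7
-9 3 6
-9 4 5
-9 5 4
-8 0 8
-8 5 3
-7 -1 8
-7 5 2
-6 -2 8
-6 5 1
-5 -3 8
-5 5 0
-4 -3 7
-4 4 0
-3 -3 6
-3 3 0
-2 -3 5
-2 2 0
-1 -3 4
-1 -2 3
-1 -1 2
-1 0 1
-1 1 0

Derivation:
Walk ring at distance 4 from (-5, 1, 4):
Start at center + D4*4 = (-9, 1, 8)
  hex 0: (-9, 1, 8)
  hex 1: (-8, 0, 8)
  hex 2: (-7, -1, 8)
  hex 3: (-6, -2, 8)
  hex 4: (-5, -3, 8)
  hex 5: (-4, -3, 7)
  hex 6: (-3, -3, 6)
  hex 7: (-2, -3, 5)
  hex 8: (-1, -3, 4)
  hex 9: (-1, -2, 3)
  hex 10: (-1, -1, 2)
  hex 11: (-1, 0, 1)
  hex 12: (-1, 1, 0)
  hex 13: (-2, 2, 0)
  hex 14: (-3, 3, 0)
  hex 15: (-4, 4, 0)
  hex 16: (-5, 5, 0)
  hex 17: (-6, 5, 1)
  hex 18: (-7, 5, 2)
  hex 19: (-8, 5, 3)
  hex 20: (-9, 5, 4)
  hex 21: (-9, 4, 5)
  hex 22: (-9, 3, 6)
  hex 23: (-9, 2, 7)
Sorted: 24 hexes.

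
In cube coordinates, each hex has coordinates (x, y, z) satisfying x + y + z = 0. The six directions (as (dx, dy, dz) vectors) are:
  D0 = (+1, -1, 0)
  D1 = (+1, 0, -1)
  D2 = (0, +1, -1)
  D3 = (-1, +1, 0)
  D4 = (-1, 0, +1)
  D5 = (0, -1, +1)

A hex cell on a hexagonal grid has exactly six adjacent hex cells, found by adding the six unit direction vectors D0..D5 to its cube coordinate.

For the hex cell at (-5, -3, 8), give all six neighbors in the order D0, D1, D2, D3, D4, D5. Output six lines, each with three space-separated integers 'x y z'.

Center: (-5, -3, 8). Add each direction:
  D0: (-5, -3, 8) + (1, -1, 0) = (-4, -4, 8)
  D1: (-5, -3, 8) + (1, 0, -1) = (-4, -3, 7)
  D2: (-5, -3, 8) + (0, 1, -1) = (-5, -2, 7)
  D3: (-5, -3, 8) + (-1, 1, 0) = (-6, -2, 8)
  D4: (-5, -3, 8) + (-1, 0, 1) = (-6, -3, 9)
  D5: (-5, -3, 8) + (0, -1, 1) = (-5, -4, 9)

Answer: -4 -4 8
-4 -3 7
-5 -2 7
-6 -2 8
-6 -3 9
-5 -4 9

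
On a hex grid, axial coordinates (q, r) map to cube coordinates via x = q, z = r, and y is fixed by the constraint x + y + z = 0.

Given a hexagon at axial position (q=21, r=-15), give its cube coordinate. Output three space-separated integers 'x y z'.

Answer: 21 -6 -15

Derivation:
x = q = 21
z = r = -15
y = -x - z = -(21) - (-15) = -6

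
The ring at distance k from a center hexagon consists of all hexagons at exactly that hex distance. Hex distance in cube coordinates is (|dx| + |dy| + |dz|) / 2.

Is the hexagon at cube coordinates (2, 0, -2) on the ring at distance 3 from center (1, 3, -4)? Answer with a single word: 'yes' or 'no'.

|px - cx| = |2 - 1| = 1
|py - cy| = |0 - 3| = 3
|pz - cz| = |-2 - (-4)| = 2
distance = (1+3+2)/2 = 6/2 = 3
radius = 3; distance == radius -> yes

Answer: yes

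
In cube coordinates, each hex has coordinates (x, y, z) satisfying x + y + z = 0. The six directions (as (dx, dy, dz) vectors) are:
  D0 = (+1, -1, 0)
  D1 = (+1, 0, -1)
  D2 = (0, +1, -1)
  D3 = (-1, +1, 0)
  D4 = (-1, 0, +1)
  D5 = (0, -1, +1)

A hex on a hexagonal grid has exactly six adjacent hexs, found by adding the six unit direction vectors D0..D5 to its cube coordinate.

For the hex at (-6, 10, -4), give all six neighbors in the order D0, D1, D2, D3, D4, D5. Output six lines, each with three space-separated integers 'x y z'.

Center: (-6, 10, -4). Add each direction:
  D0: (-6, 10, -4) + (1, -1, 0) = (-5, 9, -4)
  D1: (-6, 10, -4) + (1, 0, -1) = (-5, 10, -5)
  D2: (-6, 10, -4) + (0, 1, -1) = (-6, 11, -5)
  D3: (-6, 10, -4) + (-1, 1, 0) = (-7, 11, -4)
  D4: (-6, 10, -4) + (-1, 0, 1) = (-7, 10, -3)
  D5: (-6, 10, -4) + (0, -1, 1) = (-6, 9, -3)

Answer: -5 9 -4
-5 10 -5
-6 11 -5
-7 11 -4
-7 10 -3
-6 9 -3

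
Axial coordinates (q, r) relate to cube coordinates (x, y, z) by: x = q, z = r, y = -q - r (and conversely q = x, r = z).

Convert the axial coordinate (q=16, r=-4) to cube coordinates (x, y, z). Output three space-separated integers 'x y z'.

Answer: 16 -12 -4

Derivation:
x = q = 16
z = r = -4
y = -x - z = -(16) - (-4) = -12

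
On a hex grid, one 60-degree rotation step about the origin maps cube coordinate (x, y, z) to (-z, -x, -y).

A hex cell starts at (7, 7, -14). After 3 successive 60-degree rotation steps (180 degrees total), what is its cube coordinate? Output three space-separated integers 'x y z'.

Start: (7, 7, -14)
Step 1: (7, 7, -14) -> (-(-14), -(7), -(7)) = (14, -7, -7)
Step 2: (14, -7, -7) -> (-(-7), -(14), -(-7)) = (7, -14, 7)
Step 3: (7, -14, 7) -> (-(7), -(7), -(-14)) = (-7, -7, 14)

Answer: -7 -7 14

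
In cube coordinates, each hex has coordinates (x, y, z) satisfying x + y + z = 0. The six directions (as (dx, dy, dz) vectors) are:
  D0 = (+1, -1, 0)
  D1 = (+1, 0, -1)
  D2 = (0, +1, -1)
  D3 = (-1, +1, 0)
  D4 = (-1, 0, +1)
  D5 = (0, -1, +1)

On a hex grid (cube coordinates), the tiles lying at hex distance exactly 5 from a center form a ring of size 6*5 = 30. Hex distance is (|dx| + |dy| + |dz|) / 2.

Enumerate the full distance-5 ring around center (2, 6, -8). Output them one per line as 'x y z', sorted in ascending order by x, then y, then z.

Answer: -3 6 -3
-3 7 -4
-3 8 -5
-3 9 -6
-3 10 -7
-3 11 -8
-2 5 -3
-2 11 -9
-1 4 -3
-1 11 -10
0 3 -3
0 11 -11
1 2 -3
1 11 -12
2 1 -3
2 11 -13
3 1 -4
3 10 -13
4 1 -5
4 9 -13
5 1 -6
5 8 -13
6 1 -7
6 7 -13
7 1 -8
7 2 -9
7 3 -10
7 4 -11
7 5 -12
7 6 -13

Derivation:
Walk ring at distance 5 from (2, 6, -8):
Start at center + D4*5 = (-3, 6, -3)
  hex 0: (-3, 6, -3)
  hex 1: (-2, 5, -3)
  hex 2: (-1, 4, -3)
  hex 3: (0, 3, -3)
  hex 4: (1, 2, -3)
  hex 5: (2, 1, -3)
  hex 6: (3, 1, -4)
  hex 7: (4, 1, -5)
  hex 8: (5, 1, -6)
  hex 9: (6, 1, -7)
  hex 10: (7, 1, -8)
  hex 11: (7, 2, -9)
  hex 12: (7, 3, -10)
  hex 13: (7, 4, -11)
  hex 14: (7, 5, -12)
  hex 15: (7, 6, -13)
  hex 16: (6, 7, -13)
  hex 17: (5, 8, -13)
  hex 18: (4, 9, -13)
  hex 19: (3, 10, -13)
  hex 20: (2, 11, -13)
  hex 21: (1, 11, -12)
  hex 22: (0, 11, -11)
  hex 23: (-1, 11, -10)
  hex 24: (-2, 11, -9)
  hex 25: (-3, 11, -8)
  hex 26: (-3, 10, -7)
  hex 27: (-3, 9, -6)
  hex 28: (-3, 8, -5)
  hex 29: (-3, 7, -4)
Sorted: 30 hexes.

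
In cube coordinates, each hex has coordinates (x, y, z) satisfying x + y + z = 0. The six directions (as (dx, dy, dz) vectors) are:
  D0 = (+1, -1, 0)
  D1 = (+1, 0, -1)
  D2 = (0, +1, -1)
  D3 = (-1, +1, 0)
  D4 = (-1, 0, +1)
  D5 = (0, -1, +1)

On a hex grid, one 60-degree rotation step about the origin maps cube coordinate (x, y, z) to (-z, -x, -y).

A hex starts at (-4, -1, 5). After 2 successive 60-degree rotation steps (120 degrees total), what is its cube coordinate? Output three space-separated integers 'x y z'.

Answer: -1 5 -4

Derivation:
Start: (-4, -1, 5)
Step 1: (-4, -1, 5) -> (-(5), -(-4), -(-1)) = (-5, 4, 1)
Step 2: (-5, 4, 1) -> (-(1), -(-5), -(4)) = (-1, 5, -4)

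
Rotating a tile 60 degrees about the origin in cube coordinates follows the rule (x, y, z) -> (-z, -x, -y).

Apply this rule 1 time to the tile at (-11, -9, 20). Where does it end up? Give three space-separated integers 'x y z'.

Answer: -20 11 9

Derivation:
Start: (-11, -9, 20)
Step 1: (-11, -9, 20) -> (-(20), -(-11), -(-9)) = (-20, 11, 9)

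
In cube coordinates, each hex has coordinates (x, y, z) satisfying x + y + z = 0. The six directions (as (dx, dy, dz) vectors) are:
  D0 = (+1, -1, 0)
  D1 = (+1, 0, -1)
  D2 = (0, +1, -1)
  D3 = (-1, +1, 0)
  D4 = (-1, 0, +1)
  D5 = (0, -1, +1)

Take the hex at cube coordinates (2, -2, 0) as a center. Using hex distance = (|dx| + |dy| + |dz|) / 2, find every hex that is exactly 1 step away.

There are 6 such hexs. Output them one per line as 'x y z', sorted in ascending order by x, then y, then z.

Answer: 1 -2 1
1 -1 0
2 -3 1
2 -1 -1
3 -3 0
3 -2 -1

Derivation:
Walk ring at distance 1 from (2, -2, 0):
Start at center + D4*1 = (1, -2, 1)
  hex 0: (1, -2, 1)
  hex 1: (2, -3, 1)
  hex 2: (3, -3, 0)
  hex 3: (3, -2, -1)
  hex 4: (2, -1, -1)
  hex 5: (1, -1, 0)
Sorted: 6 hexes.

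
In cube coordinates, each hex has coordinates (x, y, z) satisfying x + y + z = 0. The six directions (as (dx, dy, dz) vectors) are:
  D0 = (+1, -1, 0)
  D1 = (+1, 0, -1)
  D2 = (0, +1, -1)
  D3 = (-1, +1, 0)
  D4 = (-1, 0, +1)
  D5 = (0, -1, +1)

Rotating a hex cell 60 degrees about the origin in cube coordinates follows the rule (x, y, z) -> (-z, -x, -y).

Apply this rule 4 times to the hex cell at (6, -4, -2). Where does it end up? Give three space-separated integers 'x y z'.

Start: (6, -4, -2)
Step 1: (6, -4, -2) -> (-(-2), -(6), -(-4)) = (2, -6, 4)
Step 2: (2, -6, 4) -> (-(4), -(2), -(-6)) = (-4, -2, 6)
Step 3: (-4, -2, 6) -> (-(6), -(-4), -(-2)) = (-6, 4, 2)
Step 4: (-6, 4, 2) -> (-(2), -(-6), -(4)) = (-2, 6, -4)

Answer: -2 6 -4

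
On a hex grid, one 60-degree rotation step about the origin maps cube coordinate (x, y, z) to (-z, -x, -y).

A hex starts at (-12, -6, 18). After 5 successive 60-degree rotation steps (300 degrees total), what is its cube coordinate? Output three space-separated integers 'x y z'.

Start: (-12, -6, 18)
Step 1: (-12, -6, 18) -> (-(18), -(-12), -(-6)) = (-18, 12, 6)
Step 2: (-18, 12, 6) -> (-(6), -(-18), -(12)) = (-6, 18, -12)
Step 3: (-6, 18, -12) -> (-(-12), -(-6), -(18)) = (12, 6, -18)
Step 4: (12, 6, -18) -> (-(-18), -(12), -(6)) = (18, -12, -6)
Step 5: (18, -12, -6) -> (-(-6), -(18), -(-12)) = (6, -18, 12)

Answer: 6 -18 12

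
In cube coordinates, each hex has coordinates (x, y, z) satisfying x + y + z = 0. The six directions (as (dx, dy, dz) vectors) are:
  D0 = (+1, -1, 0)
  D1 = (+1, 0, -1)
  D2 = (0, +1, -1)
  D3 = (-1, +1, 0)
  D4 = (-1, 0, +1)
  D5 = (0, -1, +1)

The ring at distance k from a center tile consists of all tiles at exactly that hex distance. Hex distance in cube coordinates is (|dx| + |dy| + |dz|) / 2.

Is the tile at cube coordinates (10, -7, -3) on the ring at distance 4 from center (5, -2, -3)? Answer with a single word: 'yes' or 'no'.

Answer: no

Derivation:
|px - cx| = |10 - 5| = 5
|py - cy| = |-7 - (-2)| = 5
|pz - cz| = |-3 - (-3)| = 0
distance = (5+5+0)/2 = 10/2 = 5
radius = 4; distance != radius -> no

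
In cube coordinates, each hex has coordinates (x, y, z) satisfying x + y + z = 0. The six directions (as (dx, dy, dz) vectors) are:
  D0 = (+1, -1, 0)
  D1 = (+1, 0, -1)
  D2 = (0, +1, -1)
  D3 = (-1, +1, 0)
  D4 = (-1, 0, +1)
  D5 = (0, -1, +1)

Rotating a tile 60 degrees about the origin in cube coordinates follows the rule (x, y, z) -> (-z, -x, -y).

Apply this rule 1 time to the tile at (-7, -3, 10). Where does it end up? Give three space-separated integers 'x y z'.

Start: (-7, -3, 10)
Step 1: (-7, -3, 10) -> (-(10), -(-7), -(-3)) = (-10, 7, 3)

Answer: -10 7 3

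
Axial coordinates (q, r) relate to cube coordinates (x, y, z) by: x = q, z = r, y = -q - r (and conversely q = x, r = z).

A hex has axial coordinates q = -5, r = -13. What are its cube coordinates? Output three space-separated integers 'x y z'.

x = q = -5
z = r = -13
y = -x - z = -(-5) - (-13) = 18

Answer: -5 18 -13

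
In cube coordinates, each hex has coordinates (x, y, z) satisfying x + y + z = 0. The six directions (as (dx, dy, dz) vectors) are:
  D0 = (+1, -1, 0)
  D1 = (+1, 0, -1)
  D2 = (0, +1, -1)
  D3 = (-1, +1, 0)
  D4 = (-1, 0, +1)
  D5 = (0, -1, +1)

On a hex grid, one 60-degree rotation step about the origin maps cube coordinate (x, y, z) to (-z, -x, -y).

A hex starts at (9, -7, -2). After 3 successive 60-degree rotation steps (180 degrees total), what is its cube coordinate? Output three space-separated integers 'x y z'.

Start: (9, -7, -2)
Step 1: (9, -7, -2) -> (-(-2), -(9), -(-7)) = (2, -9, 7)
Step 2: (2, -9, 7) -> (-(7), -(2), -(-9)) = (-7, -2, 9)
Step 3: (-7, -2, 9) -> (-(9), -(-7), -(-2)) = (-9, 7, 2)

Answer: -9 7 2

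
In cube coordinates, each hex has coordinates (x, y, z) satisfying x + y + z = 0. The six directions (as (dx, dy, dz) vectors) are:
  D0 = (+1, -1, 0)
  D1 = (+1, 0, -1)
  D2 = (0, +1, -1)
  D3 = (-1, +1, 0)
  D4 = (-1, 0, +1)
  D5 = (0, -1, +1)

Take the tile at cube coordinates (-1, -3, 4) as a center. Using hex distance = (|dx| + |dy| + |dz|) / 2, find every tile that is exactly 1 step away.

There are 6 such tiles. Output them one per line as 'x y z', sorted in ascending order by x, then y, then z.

Walk ring at distance 1 from (-1, -3, 4):
Start at center + D4*1 = (-2, -3, 5)
  hex 0: (-2, -3, 5)
  hex 1: (-1, -4, 5)
  hex 2: (0, -4, 4)
  hex 3: (0, -3, 3)
  hex 4: (-1, -2, 3)
  hex 5: (-2, -2, 4)
Sorted: 6 hexes.

Answer: -2 -3 5
-2 -2 4
-1 -4 5
-1 -2 3
0 -4 4
0 -3 3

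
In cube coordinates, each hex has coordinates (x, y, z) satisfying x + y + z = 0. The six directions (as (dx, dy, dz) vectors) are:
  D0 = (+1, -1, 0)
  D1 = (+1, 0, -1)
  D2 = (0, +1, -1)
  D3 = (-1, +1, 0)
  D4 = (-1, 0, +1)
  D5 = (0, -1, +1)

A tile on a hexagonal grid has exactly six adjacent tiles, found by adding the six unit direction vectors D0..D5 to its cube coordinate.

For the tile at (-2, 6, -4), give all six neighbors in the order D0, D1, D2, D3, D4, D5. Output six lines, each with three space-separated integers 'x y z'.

Center: (-2, 6, -4). Add each direction:
  D0: (-2, 6, -4) + (1, -1, 0) = (-1, 5, -4)
  D1: (-2, 6, -4) + (1, 0, -1) = (-1, 6, -5)
  D2: (-2, 6, -4) + (0, 1, -1) = (-2, 7, -5)
  D3: (-2, 6, -4) + (-1, 1, 0) = (-3, 7, -4)
  D4: (-2, 6, -4) + (-1, 0, 1) = (-3, 6, -3)
  D5: (-2, 6, -4) + (0, -1, 1) = (-2, 5, -3)

Answer: -1 5 -4
-1 6 -5
-2 7 -5
-3 7 -4
-3 6 -3
-2 5 -3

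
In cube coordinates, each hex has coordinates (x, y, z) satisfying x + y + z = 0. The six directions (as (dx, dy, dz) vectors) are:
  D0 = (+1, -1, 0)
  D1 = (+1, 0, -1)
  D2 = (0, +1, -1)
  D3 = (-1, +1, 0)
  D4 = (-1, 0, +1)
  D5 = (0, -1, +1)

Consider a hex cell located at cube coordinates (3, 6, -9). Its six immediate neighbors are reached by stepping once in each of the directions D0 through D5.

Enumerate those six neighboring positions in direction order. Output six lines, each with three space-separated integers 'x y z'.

Answer: 4 5 -9
4 6 -10
3 7 -10
2 7 -9
2 6 -8
3 5 -8

Derivation:
Center: (3, 6, -9). Add each direction:
  D0: (3, 6, -9) + (1, -1, 0) = (4, 5, -9)
  D1: (3, 6, -9) + (1, 0, -1) = (4, 6, -10)
  D2: (3, 6, -9) + (0, 1, -1) = (3, 7, -10)
  D3: (3, 6, -9) + (-1, 1, 0) = (2, 7, -9)
  D4: (3, 6, -9) + (-1, 0, 1) = (2, 6, -8)
  D5: (3, 6, -9) + (0, -1, 1) = (3, 5, -8)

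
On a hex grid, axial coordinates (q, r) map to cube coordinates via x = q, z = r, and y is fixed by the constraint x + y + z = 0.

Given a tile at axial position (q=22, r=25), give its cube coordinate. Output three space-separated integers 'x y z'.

Answer: 22 -47 25

Derivation:
x = q = 22
z = r = 25
y = -x - z = -(22) - (25) = -47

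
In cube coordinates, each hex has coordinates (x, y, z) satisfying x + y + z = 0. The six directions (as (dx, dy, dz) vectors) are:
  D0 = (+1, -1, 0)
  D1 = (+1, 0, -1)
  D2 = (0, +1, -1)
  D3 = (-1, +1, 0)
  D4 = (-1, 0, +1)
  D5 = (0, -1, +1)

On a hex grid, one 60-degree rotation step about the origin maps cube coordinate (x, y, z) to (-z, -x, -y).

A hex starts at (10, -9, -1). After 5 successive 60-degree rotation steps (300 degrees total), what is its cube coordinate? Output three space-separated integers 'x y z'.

Answer: 9 1 -10

Derivation:
Start: (10, -9, -1)
Step 1: (10, -9, -1) -> (-(-1), -(10), -(-9)) = (1, -10, 9)
Step 2: (1, -10, 9) -> (-(9), -(1), -(-10)) = (-9, -1, 10)
Step 3: (-9, -1, 10) -> (-(10), -(-9), -(-1)) = (-10, 9, 1)
Step 4: (-10, 9, 1) -> (-(1), -(-10), -(9)) = (-1, 10, -9)
Step 5: (-1, 10, -9) -> (-(-9), -(-1), -(10)) = (9, 1, -10)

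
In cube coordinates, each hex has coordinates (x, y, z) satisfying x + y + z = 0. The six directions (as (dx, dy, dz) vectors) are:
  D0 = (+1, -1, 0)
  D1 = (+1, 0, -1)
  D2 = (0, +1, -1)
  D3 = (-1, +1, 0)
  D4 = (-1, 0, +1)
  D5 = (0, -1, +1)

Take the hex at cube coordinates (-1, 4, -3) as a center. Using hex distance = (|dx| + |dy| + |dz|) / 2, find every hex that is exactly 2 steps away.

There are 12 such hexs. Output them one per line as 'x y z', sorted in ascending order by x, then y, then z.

Walk ring at distance 2 from (-1, 4, -3):
Start at center + D4*2 = (-3, 4, -1)
  hex 0: (-3, 4, -1)
  hex 1: (-2, 3, -1)
  hex 2: (-1, 2, -1)
  hex 3: (0, 2, -2)
  hex 4: (1, 2, -3)
  hex 5: (1, 3, -4)
  hex 6: (1, 4, -5)
  hex 7: (0, 5, -5)
  hex 8: (-1, 6, -5)
  hex 9: (-2, 6, -4)
  hex 10: (-3, 6, -3)
  hex 11: (-3, 5, -2)
Sorted: 12 hexes.

Answer: -3 4 -1
-3 5 -2
-3 6 -3
-2 3 -1
-2 6 -4
-1 2 -1
-1 6 -5
0 2 -2
0 5 -5
1 2 -3
1 3 -4
1 4 -5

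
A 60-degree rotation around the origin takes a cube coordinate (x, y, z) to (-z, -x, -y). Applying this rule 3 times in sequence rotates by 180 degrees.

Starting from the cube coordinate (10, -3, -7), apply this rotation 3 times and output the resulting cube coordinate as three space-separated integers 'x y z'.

Answer: -10 3 7

Derivation:
Start: (10, -3, -7)
Step 1: (10, -3, -7) -> (-(-7), -(10), -(-3)) = (7, -10, 3)
Step 2: (7, -10, 3) -> (-(3), -(7), -(-10)) = (-3, -7, 10)
Step 3: (-3, -7, 10) -> (-(10), -(-3), -(-7)) = (-10, 3, 7)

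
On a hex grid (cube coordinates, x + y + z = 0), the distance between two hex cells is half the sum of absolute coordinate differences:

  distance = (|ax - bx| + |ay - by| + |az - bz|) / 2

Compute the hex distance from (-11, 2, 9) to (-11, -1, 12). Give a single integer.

|ax - bx| = |-11 - (-11)| = 0
|ay - by| = |2 - (-1)| = 3
|az - bz| = |9 - 12| = 3
distance = (0 + 3 + 3) / 2 = 6 / 2 = 3

Answer: 3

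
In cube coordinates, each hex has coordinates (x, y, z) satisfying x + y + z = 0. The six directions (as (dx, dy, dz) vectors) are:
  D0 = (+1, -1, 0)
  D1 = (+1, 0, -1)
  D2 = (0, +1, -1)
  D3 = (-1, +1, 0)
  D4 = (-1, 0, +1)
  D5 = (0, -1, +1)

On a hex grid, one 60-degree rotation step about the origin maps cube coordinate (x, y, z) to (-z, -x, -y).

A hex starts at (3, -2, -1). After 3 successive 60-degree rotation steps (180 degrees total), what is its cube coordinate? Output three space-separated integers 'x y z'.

Start: (3, -2, -1)
Step 1: (3, -2, -1) -> (-(-1), -(3), -(-2)) = (1, -3, 2)
Step 2: (1, -3, 2) -> (-(2), -(1), -(-3)) = (-2, -1, 3)
Step 3: (-2, -1, 3) -> (-(3), -(-2), -(-1)) = (-3, 2, 1)

Answer: -3 2 1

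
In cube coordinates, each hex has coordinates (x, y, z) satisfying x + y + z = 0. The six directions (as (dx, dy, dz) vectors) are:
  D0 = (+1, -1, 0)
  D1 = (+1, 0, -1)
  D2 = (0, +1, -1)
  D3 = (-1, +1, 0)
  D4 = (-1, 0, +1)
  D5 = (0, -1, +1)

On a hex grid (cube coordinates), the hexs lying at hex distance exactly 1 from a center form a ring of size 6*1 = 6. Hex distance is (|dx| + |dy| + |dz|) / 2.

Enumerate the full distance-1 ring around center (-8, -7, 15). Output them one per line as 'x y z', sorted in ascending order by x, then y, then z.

Answer: -9 -7 16
-9 -6 15
-8 -8 16
-8 -6 14
-7 -8 15
-7 -7 14

Derivation:
Walk ring at distance 1 from (-8, -7, 15):
Start at center + D4*1 = (-9, -7, 16)
  hex 0: (-9, -7, 16)
  hex 1: (-8, -8, 16)
  hex 2: (-7, -8, 15)
  hex 3: (-7, -7, 14)
  hex 4: (-8, -6, 14)
  hex 5: (-9, -6, 15)
Sorted: 6 hexes.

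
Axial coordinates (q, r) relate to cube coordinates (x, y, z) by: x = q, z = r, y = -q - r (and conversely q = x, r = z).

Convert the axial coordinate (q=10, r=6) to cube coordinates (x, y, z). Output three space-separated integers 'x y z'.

Answer: 10 -16 6

Derivation:
x = q = 10
z = r = 6
y = -x - z = -(10) - (6) = -16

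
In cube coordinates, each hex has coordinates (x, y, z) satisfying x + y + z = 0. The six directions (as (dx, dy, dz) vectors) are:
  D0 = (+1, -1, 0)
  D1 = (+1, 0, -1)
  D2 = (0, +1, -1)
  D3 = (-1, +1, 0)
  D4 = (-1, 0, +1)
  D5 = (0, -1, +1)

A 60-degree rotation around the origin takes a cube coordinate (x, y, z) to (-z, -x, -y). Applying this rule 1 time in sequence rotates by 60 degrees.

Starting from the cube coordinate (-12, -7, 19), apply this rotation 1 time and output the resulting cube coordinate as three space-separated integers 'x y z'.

Start: (-12, -7, 19)
Step 1: (-12, -7, 19) -> (-(19), -(-12), -(-7)) = (-19, 12, 7)

Answer: -19 12 7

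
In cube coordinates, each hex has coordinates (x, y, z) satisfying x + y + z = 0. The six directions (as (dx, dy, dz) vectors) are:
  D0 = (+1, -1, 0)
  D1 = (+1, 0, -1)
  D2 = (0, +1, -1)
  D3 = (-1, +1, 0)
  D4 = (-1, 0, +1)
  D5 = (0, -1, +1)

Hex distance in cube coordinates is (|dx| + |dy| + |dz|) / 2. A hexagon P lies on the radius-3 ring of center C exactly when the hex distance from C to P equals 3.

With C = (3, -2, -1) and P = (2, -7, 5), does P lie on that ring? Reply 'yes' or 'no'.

Answer: no

Derivation:
|px - cx| = |2 - 3| = 1
|py - cy| = |-7 - (-2)| = 5
|pz - cz| = |5 - (-1)| = 6
distance = (1+5+6)/2 = 12/2 = 6
radius = 3; distance != radius -> no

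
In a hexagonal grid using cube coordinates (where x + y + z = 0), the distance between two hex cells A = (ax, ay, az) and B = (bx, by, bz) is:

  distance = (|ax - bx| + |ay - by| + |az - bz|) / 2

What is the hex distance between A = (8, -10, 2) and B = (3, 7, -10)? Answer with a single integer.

Answer: 17

Derivation:
|ax - bx| = |8 - 3| = 5
|ay - by| = |-10 - 7| = 17
|az - bz| = |2 - (-10)| = 12
distance = (5 + 17 + 12) / 2 = 34 / 2 = 17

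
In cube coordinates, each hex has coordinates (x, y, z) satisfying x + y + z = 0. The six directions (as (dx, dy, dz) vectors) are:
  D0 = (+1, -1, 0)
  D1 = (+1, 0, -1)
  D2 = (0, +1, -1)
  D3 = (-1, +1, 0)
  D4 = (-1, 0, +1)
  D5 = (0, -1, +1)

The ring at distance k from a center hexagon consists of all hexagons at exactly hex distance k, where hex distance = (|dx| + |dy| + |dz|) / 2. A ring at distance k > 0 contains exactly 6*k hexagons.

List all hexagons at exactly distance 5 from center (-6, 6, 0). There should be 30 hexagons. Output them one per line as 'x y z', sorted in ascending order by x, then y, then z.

Walk ring at distance 5 from (-6, 6, 0):
Start at center + D4*5 = (-11, 6, 5)
  hex 0: (-11, 6, 5)
  hex 1: (-10, 5, 5)
  hex 2: (-9, 4, 5)
  hex 3: (-8, 3, 5)
  hex 4: (-7, 2, 5)
  hex 5: (-6, 1, 5)
  hex 6: (-5, 1, 4)
  hex 7: (-4, 1, 3)
  hex 8: (-3, 1, 2)
  hex 9: (-2, 1, 1)
  hex 10: (-1, 1, 0)
  hex 11: (-1, 2, -1)
  hex 12: (-1, 3, -2)
  hex 13: (-1, 4, -3)
  hex 14: (-1, 5, -4)
  hex 15: (-1, 6, -5)
  hex 16: (-2, 7, -5)
  hex 17: (-3, 8, -5)
  hex 18: (-4, 9, -5)
  hex 19: (-5, 10, -5)
  hex 20: (-6, 11, -5)
  hex 21: (-7, 11, -4)
  hex 22: (-8, 11, -3)
  hex 23: (-9, 11, -2)
  hex 24: (-10, 11, -1)
  hex 25: (-11, 11, 0)
  hex 26: (-11, 10, 1)
  hex 27: (-11, 9, 2)
  hex 28: (-11, 8, 3)
  hex 29: (-11, 7, 4)
Sorted: 30 hexes.

Answer: -11 6 5
-11 7 4
-11 8 3
-11 9 2
-11 10 1
-11 11 0
-10 5 5
-10 11 -1
-9 4 5
-9 11 -2
-8 3 5
-8 11 -3
-7 2 5
-7 11 -4
-6 1 5
-6 11 -5
-5 1 4
-5 10 -5
-4 1 3
-4 9 -5
-3 1 2
-3 8 -5
-2 1 1
-2 7 -5
-1 1 0
-1 2 -1
-1 3 -2
-1 4 -3
-1 5 -4
-1 6 -5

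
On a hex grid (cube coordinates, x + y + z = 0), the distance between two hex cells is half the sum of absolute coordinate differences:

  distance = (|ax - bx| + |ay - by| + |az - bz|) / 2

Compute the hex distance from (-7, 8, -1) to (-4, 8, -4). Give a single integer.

Answer: 3

Derivation:
|ax - bx| = |-7 - (-4)| = 3
|ay - by| = |8 - 8| = 0
|az - bz| = |-1 - (-4)| = 3
distance = (3 + 0 + 3) / 2 = 6 / 2 = 3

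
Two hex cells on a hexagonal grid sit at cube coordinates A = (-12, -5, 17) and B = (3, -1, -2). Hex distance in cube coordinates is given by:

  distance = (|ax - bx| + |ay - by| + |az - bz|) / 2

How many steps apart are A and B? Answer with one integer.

Answer: 19

Derivation:
|ax - bx| = |-12 - 3| = 15
|ay - by| = |-5 - (-1)| = 4
|az - bz| = |17 - (-2)| = 19
distance = (15 + 4 + 19) / 2 = 38 / 2 = 19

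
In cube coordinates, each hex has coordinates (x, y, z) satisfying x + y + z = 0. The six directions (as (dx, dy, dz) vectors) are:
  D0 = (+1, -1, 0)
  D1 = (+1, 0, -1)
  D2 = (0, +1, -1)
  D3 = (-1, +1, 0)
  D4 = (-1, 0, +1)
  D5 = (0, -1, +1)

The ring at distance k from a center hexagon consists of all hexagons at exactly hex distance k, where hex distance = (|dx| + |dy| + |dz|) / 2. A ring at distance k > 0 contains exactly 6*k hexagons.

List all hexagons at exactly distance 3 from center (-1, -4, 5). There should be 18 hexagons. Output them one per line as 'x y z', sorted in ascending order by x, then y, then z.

Answer: -4 -4 8
-4 -3 7
-4 -2 6
-4 -1 5
-3 -5 8
-3 -1 4
-2 -6 8
-2 -1 3
-1 -7 8
-1 -1 2
0 -7 7
0 -2 2
1 -7 6
1 -3 2
2 -7 5
2 -6 4
2 -5 3
2 -4 2

Derivation:
Walk ring at distance 3 from (-1, -4, 5):
Start at center + D4*3 = (-4, -4, 8)
  hex 0: (-4, -4, 8)
  hex 1: (-3, -5, 8)
  hex 2: (-2, -6, 8)
  hex 3: (-1, -7, 8)
  hex 4: (0, -7, 7)
  hex 5: (1, -7, 6)
  hex 6: (2, -7, 5)
  hex 7: (2, -6, 4)
  hex 8: (2, -5, 3)
  hex 9: (2, -4, 2)
  hex 10: (1, -3, 2)
  hex 11: (0, -2, 2)
  hex 12: (-1, -1, 2)
  hex 13: (-2, -1, 3)
  hex 14: (-3, -1, 4)
  hex 15: (-4, -1, 5)
  hex 16: (-4, -2, 6)
  hex 17: (-4, -3, 7)
Sorted: 18 hexes.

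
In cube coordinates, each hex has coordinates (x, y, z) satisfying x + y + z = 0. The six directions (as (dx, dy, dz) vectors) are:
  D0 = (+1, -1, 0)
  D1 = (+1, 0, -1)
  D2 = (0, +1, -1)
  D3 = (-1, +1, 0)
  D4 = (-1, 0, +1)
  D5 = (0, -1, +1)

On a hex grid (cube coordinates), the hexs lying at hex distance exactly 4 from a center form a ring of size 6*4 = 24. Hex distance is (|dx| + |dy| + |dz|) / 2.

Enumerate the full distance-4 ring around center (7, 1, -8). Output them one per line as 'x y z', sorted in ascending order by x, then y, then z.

Answer: 3 1 -4
3 2 -5
3 3 -6
3 4 -7
3 5 -8
4 0 -4
4 5 -9
5 -1 -4
5 5 -10
6 -2 -4
6 5 -11
7 -3 -4
7 5 -12
8 -3 -5
8 4 -12
9 -3 -6
9 3 -12
10 -3 -7
10 2 -12
11 -3 -8
11 -2 -9
11 -1 -10
11 0 -11
11 1 -12

Derivation:
Walk ring at distance 4 from (7, 1, -8):
Start at center + D4*4 = (3, 1, -4)
  hex 0: (3, 1, -4)
  hex 1: (4, 0, -4)
  hex 2: (5, -1, -4)
  hex 3: (6, -2, -4)
  hex 4: (7, -3, -4)
  hex 5: (8, -3, -5)
  hex 6: (9, -3, -6)
  hex 7: (10, -3, -7)
  hex 8: (11, -3, -8)
  hex 9: (11, -2, -9)
  hex 10: (11, -1, -10)
  hex 11: (11, 0, -11)
  hex 12: (11, 1, -12)
  hex 13: (10, 2, -12)
  hex 14: (9, 3, -12)
  hex 15: (8, 4, -12)
  hex 16: (7, 5, -12)
  hex 17: (6, 5, -11)
  hex 18: (5, 5, -10)
  hex 19: (4, 5, -9)
  hex 20: (3, 5, -8)
  hex 21: (3, 4, -7)
  hex 22: (3, 3, -6)
  hex 23: (3, 2, -5)
Sorted: 24 hexes.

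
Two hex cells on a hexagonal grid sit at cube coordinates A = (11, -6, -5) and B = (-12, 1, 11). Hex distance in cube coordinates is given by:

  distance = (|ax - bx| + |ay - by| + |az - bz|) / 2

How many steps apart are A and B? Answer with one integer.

|ax - bx| = |11 - (-12)| = 23
|ay - by| = |-6 - 1| = 7
|az - bz| = |-5 - 11| = 16
distance = (23 + 7 + 16) / 2 = 46 / 2 = 23

Answer: 23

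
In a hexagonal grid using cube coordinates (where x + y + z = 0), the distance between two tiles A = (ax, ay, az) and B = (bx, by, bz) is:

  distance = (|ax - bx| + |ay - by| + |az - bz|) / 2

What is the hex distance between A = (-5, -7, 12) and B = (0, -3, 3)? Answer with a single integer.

Answer: 9

Derivation:
|ax - bx| = |-5 - 0| = 5
|ay - by| = |-7 - (-3)| = 4
|az - bz| = |12 - 3| = 9
distance = (5 + 4 + 9) / 2 = 18 / 2 = 9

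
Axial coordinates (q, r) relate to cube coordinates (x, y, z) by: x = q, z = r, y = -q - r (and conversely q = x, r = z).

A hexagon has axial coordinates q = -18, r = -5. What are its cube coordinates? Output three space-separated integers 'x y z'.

x = q = -18
z = r = -5
y = -x - z = -(-18) - (-5) = 23

Answer: -18 23 -5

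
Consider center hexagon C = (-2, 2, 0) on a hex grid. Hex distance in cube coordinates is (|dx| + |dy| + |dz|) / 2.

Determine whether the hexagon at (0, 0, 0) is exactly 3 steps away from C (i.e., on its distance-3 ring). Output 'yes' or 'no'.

|px - cx| = |0 - (-2)| = 2
|py - cy| = |0 - 2| = 2
|pz - cz| = |0 - 0| = 0
distance = (2+2+0)/2 = 4/2 = 2
radius = 3; distance != radius -> no

Answer: no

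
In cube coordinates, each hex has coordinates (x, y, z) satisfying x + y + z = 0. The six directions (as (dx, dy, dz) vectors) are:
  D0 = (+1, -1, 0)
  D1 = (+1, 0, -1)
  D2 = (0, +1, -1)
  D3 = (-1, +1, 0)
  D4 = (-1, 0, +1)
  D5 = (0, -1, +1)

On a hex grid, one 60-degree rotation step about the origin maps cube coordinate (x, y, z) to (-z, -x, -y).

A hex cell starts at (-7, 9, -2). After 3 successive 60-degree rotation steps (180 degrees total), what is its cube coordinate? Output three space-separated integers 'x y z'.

Start: (-7, 9, -2)
Step 1: (-7, 9, -2) -> (-(-2), -(-7), -(9)) = (2, 7, -9)
Step 2: (2, 7, -9) -> (-(-9), -(2), -(7)) = (9, -2, -7)
Step 3: (9, -2, -7) -> (-(-7), -(9), -(-2)) = (7, -9, 2)

Answer: 7 -9 2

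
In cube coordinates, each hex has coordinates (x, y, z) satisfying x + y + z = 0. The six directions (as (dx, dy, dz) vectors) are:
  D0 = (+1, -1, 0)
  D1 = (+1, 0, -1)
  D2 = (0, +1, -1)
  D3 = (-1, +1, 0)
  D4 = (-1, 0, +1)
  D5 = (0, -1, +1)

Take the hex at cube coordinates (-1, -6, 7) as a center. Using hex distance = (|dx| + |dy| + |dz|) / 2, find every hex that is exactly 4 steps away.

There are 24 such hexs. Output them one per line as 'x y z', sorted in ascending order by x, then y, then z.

Walk ring at distance 4 from (-1, -6, 7):
Start at center + D4*4 = (-5, -6, 11)
  hex 0: (-5, -6, 11)
  hex 1: (-4, -7, 11)
  hex 2: (-3, -8, 11)
  hex 3: (-2, -9, 11)
  hex 4: (-1, -10, 11)
  hex 5: (0, -10, 10)
  hex 6: (1, -10, 9)
  hex 7: (2, -10, 8)
  hex 8: (3, -10, 7)
  hex 9: (3, -9, 6)
  hex 10: (3, -8, 5)
  hex 11: (3, -7, 4)
  hex 12: (3, -6, 3)
  hex 13: (2, -5, 3)
  hex 14: (1, -4, 3)
  hex 15: (0, -3, 3)
  hex 16: (-1, -2, 3)
  hex 17: (-2, -2, 4)
  hex 18: (-3, -2, 5)
  hex 19: (-4, -2, 6)
  hex 20: (-5, -2, 7)
  hex 21: (-5, -3, 8)
  hex 22: (-5, -4, 9)
  hex 23: (-5, -5, 10)
Sorted: 24 hexes.

Answer: -5 -6 11
-5 -5 10
-5 -4 9
-5 -3 8
-5 -2 7
-4 -7 11
-4 -2 6
-3 -8 11
-3 -2 5
-2 -9 11
-2 -2 4
-1 -10 11
-1 -2 3
0 -10 10
0 -3 3
1 -10 9
1 -4 3
2 -10 8
2 -5 3
3 -10 7
3 -9 6
3 -8 5
3 -7 4
3 -6 3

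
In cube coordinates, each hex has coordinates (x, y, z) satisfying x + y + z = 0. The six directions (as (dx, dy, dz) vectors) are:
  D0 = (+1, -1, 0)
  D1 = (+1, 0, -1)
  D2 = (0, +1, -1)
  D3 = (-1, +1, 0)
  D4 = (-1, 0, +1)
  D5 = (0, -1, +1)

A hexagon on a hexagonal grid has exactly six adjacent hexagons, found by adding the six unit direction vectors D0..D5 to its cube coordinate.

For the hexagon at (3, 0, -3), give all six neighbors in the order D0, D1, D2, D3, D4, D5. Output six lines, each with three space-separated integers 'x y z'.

Center: (3, 0, -3). Add each direction:
  D0: (3, 0, -3) + (1, -1, 0) = (4, -1, -3)
  D1: (3, 0, -3) + (1, 0, -1) = (4, 0, -4)
  D2: (3, 0, -3) + (0, 1, -1) = (3, 1, -4)
  D3: (3, 0, -3) + (-1, 1, 0) = (2, 1, -3)
  D4: (3, 0, -3) + (-1, 0, 1) = (2, 0, -2)
  D5: (3, 0, -3) + (0, -1, 1) = (3, -1, -2)

Answer: 4 -1 -3
4 0 -4
3 1 -4
2 1 -3
2 0 -2
3 -1 -2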